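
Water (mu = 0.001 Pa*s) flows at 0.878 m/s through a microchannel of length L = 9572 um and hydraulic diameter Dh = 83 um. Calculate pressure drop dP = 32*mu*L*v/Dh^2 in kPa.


Step 1: Convert to SI: L = 9572e-6 m, Dh = 83e-6 m
Step 2: dP = 32 * 0.001 * 9572e-6 * 0.878 / (83e-6)^2
Step 3: dP = 39038.31 Pa
Step 4: Convert to kPa: dP = 39.04 kPa


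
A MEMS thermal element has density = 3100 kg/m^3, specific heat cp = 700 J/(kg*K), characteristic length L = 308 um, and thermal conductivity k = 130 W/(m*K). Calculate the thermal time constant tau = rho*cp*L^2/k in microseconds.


Step 1: Convert L to m: L = 308e-6 m
Step 2: L^2 = (308e-6)^2 = 9.4864e-08 m^2
Step 3: tau = 3100 * 700 * 9.4864e-08 / 130 = 1.58349908e-03 s
Step 4: Convert to microseconds (multiply by 1e6).
tau = 1583.499 us


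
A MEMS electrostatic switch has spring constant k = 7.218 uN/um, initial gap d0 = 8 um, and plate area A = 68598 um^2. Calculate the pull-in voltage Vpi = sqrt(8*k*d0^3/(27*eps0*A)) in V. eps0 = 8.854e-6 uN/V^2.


Step 1: Compute numerator: 8 * k * d0^3 = 8 * 7.218 * 8^3 = 29564.928
Step 2: Compute denominator: 27 * eps0 * A = 27 * 8.854e-6 * 68598 = 16.398901
Step 3: Vpi = sqrt(29564.928 / 16.398901)
Vpi = 42.46 V


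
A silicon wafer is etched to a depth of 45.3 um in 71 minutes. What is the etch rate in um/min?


Step 1: Etch rate = depth / time
Step 2: rate = 45.3 / 71
rate = 0.638 um/min


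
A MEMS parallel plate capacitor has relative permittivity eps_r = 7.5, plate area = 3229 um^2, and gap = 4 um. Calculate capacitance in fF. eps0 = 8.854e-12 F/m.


Step 1: Convert area to m^2: A = 3229e-12 m^2
Step 2: Convert gap to m: d = 4e-6 m
Step 3: C = eps0 * eps_r * A / d
C = 8.854e-12 * 7.5 * 3229e-12 / 4e-6
Step 4: Convert to fF (multiply by 1e15).
C = 53.61 fF


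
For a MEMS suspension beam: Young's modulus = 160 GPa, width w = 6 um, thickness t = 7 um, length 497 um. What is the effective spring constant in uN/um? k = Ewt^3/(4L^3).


Step 1: Convert E to consistent units (1 GPa = 1000 uN/um^2).
E = 160 GPa = 160000 uN/um^2
Step 2: Compute t^3 = 7^3 = 343
Step 3: Compute L^3 = 497^3 = 122763473
Step 4: k = 160000 * 6 * 343 / (4 * 122763473)
k = 0.6706 uN/um


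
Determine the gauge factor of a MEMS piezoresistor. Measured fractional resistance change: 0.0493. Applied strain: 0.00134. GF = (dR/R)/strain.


Step 1: Identify values.
dR/R = 0.0493, strain = 0.00134
Step 2: GF = (dR/R) / strain = 0.0493 / 0.00134
GF = 36.8


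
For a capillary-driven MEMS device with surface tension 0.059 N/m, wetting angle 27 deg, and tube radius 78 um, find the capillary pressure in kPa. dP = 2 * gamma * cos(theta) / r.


Step 1: cos(27 deg) = 0.891
Step 2: Convert r to m: r = 78e-6 m
Step 3: dP = 2 * 0.059 * 0.891 / 78e-6 = 1347.9 Pa
Step 4: Convert Pa to kPa (divide by 1000).
dP = 1.35 kPa


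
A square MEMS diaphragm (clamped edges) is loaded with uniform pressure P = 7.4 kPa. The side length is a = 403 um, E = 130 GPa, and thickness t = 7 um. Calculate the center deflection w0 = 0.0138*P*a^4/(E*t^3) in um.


Step 1: Convert pressure to compatible units (E is in GPa, so P in GPa).
P = 7.4 kPa = 7.4e-6 GPa
Step 2: Compute numerator: 0.0138 * P * a^4.
a^4 = 403^4 = 26376683281
numerator = 0.0138 * 7.4e-6 * 26376683281 = 2.6936e+03
Step 3: Compute denominator: E * t^3 = 130 * 7^3 = 44590
Step 4: w0 = numerator / denominator = 2.6936e+03 / 44590 = 0.0604 um


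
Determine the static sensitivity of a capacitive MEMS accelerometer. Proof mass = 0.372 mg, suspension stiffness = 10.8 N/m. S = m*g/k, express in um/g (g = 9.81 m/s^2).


Step 1: Convert mass: m = 0.372 mg = 3.72e-07 kg
Step 2: S = m * g / k = 3.72e-07 * 9.81 / 10.8
Step 3: S = 3.38e-07 m/g
Step 4: Convert to um/g: S = 0.338 um/g


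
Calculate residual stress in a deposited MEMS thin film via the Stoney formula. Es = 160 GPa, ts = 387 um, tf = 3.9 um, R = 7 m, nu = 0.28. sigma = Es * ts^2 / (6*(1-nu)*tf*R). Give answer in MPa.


Step 1: Compute numerator: Es * ts^2 = 160 * 387^2 = 23963040 (GPa*um^2)
Step 2: Compute denominator (R in um): 6*(1-nu)*tf*R = 6*0.72*3.9*7e6 = 117936000.0 (um^2)
Step 3: sigma (GPa) = 23963040 / 117936000.0 = 2.03187e-01 GPa
Step 4: Convert to MPa (x1000): sigma = 203.2 MPa


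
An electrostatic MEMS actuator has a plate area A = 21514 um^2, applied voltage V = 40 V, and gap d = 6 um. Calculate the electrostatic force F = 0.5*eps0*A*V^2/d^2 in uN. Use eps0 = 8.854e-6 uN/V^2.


Step 1: Identify parameters.
eps0 = 8.854e-6 uN/V^2, A = 21514 um^2, V = 40 V, d = 6 um
Step 2: Compute V^2 = 40^2 = 1600
Step 3: Compute d^2 = 6^2 = 36
Step 4: F = 0.5 * 8.854e-6 * 21514 * 1600 / 36
F = 4.233 uN


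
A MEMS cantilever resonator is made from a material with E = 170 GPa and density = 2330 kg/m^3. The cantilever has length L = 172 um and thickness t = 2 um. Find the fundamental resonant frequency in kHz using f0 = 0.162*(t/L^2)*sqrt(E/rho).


Step 1: Convert units to SI.
t_SI = 2e-6 m, L_SI = 172e-6 m
Step 2: Calculate sqrt(E/rho).
sqrt(170e9 / 2330) = 8541.74 m/s
Step 3: Compute f0.
f0 = 0.162 * 2e-6 / (172e-6)^2 * 8541.74 = 93548.0 Hz = 93.55 kHz


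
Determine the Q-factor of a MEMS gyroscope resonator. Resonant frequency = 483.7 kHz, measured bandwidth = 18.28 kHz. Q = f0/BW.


Step 1: Q = f0 / bandwidth
Step 2: Q = 483.7 / 18.28
Q = 26.5


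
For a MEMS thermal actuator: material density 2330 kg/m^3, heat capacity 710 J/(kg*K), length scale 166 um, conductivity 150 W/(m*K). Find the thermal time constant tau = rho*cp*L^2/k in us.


Step 1: Convert L to m: L = 166e-6 m
Step 2: L^2 = (166e-6)^2 = 2.7556e-08 m^2
Step 3: tau = 2330 * 710 * 2.7556e-08 / 150 = 3.0390594e-04 s
Step 4: Convert to microseconds (multiply by 1e6).
tau = 303.906 us


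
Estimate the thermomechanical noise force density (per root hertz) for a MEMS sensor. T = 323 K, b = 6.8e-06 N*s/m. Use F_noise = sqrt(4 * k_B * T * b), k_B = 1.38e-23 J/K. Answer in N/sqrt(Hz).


Step 1: Compute 4 * k_B * T * b
= 4 * 1.38e-23 * 323 * 6.8e-06
= 1.2124e-25 N^2/Hz
Step 2: F_noise = sqrt(1.2124e-25)
F_noise = 3.48e-13 N/sqrt(Hz)


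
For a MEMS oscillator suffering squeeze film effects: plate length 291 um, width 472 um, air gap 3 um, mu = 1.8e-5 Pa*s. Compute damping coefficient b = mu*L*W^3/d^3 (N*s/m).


Step 1: Convert to SI.
L = 291e-6 m, W = 472e-6 m, d = 3e-6 m
Step 2: W^3 = (472e-6)^3 = 1.05e-10 m^3
Step 3: d^3 = (3e-6)^3 = 2.70e-17 m^3
Step 4: b = 1.8e-5 * 291e-6 * 1.05e-10 / 2.70e-17
b = 2.04e-02 N*s/m


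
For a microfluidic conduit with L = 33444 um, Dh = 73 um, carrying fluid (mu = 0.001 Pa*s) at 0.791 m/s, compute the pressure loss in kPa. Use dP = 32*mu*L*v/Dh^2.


Step 1: Convert to SI: L = 33444e-6 m, Dh = 73e-6 m
Step 2: dP = 32 * 0.001 * 33444e-6 * 0.791 / (73e-6)^2
Step 3: dP = 158854.29 Pa
Step 4: Convert to kPa: dP = 158.85 kPa


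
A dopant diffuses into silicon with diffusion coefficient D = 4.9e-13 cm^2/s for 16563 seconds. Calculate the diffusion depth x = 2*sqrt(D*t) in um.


Step 1: Compute D*t = 4.9e-13 * 16563 = 8.11587e-09 cm^2
Step 2: sqrt(D*t) = 9.00881e-05 cm
Step 3: x = 2 * 9.00881e-05 cm = 1.801762e-04 cm
Step 4: Convert to um (1 cm = 1e4 um): x = 1.802 um


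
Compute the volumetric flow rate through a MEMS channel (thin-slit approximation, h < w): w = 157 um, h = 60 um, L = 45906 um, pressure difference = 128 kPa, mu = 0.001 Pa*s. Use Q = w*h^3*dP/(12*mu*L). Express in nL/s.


Step 1: Convert all dimensions to SI (meters).
w = 157e-6 m, h = 60e-6 m, L = 45906e-6 m, dP = 128e3 Pa
Step 2: Q = w * h^3 * dP / (12 * mu * L)
Q = 157e-6 * (60e-6)^3 * 128e3 / (12 * 0.001 * 45906e-6) = 7.87975428e-09 m^3/s
Step 3: Convert Q from m^3/s to nL/s (1 m^3 = 1e12 nL, so multiply by 1e12).
Q = 7879.754 nL/s


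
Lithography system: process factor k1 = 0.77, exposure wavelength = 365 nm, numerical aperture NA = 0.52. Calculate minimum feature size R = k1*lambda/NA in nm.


Step 1: Identify values: k1 = 0.77, lambda = 365 nm, NA = 0.52
Step 2: R = k1 * lambda / NA
R = 0.77 * 365 / 0.52
R = 540.5 nm


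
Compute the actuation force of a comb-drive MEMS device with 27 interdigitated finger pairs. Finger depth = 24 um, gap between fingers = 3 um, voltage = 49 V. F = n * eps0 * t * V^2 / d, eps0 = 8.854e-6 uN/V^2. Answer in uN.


Step 1: Parameters: n=27, eps0=8.854e-6 uN/V^2, t=24 um, V=49 V, d=3 um
Step 2: V^2 = 2401
Step 3: F = 27 * 8.854e-6 * 24 * 2401 / 3
F = 4.592 uN


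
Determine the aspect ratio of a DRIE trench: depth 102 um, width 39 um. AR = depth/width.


Step 1: AR = depth / width
Step 2: AR = 102 / 39
AR = 2.6


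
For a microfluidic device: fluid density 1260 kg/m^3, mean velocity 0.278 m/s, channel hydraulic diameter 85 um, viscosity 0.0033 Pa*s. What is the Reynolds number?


Step 1: Convert Dh to meters: Dh = 85e-6 m
Step 2: Re = rho * v * Dh / mu
Re = 1260 * 0.278 * 85e-6 / 0.0033
Re = 9.022


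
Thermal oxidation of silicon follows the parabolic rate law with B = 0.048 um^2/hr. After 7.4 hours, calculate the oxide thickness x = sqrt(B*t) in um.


Step 1: Compute B*t = 0.048 * 7.4 = 0.3552
Step 2: x = sqrt(0.3552)
x = 0.596 um


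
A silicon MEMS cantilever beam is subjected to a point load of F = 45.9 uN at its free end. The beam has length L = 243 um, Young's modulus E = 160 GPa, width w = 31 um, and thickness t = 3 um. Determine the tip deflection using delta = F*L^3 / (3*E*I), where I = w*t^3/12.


Step 1: Calculate the second moment of area.
I = w * t^3 / 12 = 31 * 3^3 / 12 = 69.75 um^4
Step 2: Convert E to consistent units (1 GPa = 1000 uN/um^2).
E = 160 GPa = 160000 uN/um^2
Step 3: Calculate tip deflection.
delta = F * L^3 / (3 * E * I)
delta = 45.9 * 243^3 / (3 * 160000 * 69.75)
delta = 19.6719 um


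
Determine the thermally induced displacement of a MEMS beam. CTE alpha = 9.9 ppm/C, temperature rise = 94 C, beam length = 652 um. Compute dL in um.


Step 1: Convert CTE: alpha = 9.9 ppm/C = 9.9e-6 /C
Step 2: dL = 9.9e-6 * 94 * 652
dL = 0.6068 um


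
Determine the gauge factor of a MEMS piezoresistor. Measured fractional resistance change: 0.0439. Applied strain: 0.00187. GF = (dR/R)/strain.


Step 1: Identify values.
dR/R = 0.0439, strain = 0.00187
Step 2: GF = (dR/R) / strain = 0.0439 / 0.00187
GF = 23.5


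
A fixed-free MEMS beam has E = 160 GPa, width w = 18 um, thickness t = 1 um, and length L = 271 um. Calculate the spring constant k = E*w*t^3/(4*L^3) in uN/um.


Step 1: Convert E to consistent units (1 GPa = 1000 uN/um^2).
E = 160 GPa = 160000 uN/um^2
Step 2: Compute t^3 = 1^3 = 1
Step 3: Compute L^3 = 271^3 = 19902511
Step 4: k = 160000 * 18 * 1 / (4 * 19902511)
k = 0.0362 uN/um


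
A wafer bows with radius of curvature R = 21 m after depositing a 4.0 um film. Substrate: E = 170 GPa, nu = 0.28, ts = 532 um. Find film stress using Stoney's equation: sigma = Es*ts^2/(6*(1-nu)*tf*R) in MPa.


Step 1: Compute numerator: Es * ts^2 = 170 * 532^2 = 48114080 (GPa*um^2)
Step 2: Compute denominator (R in um): 6*(1-nu)*tf*R = 6*0.72*4.0*21e6 = 362880000.0 (um^2)
Step 3: sigma (GPa) = 48114080 / 362880000.0 = 1.3259e-01 GPa
Step 4: Convert to MPa (x1000): sigma = 132.6 MPa


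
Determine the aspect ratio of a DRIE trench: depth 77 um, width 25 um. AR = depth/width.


Step 1: AR = depth / width
Step 2: AR = 77 / 25
AR = 3.1


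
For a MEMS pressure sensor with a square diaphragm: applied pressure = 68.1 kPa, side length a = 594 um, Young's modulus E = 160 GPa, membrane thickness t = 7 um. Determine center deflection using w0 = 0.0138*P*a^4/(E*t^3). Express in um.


Step 1: Convert pressure to compatible units (E is in GPa, so P in GPa).
P = 68.1 kPa = 68.1e-6 GPa
Step 2: Compute numerator: 0.0138 * P * a^4.
a^4 = 594^4 = 124493242896
numerator = 0.0138 * 68.1e-6 * 124493242896 = 1.169963e+05
Step 3: Compute denominator: E * t^3 = 160 * 7^3 = 54880
Step 4: w0 = numerator / denominator = 1.169963e+05 / 54880 = 2.1319 um


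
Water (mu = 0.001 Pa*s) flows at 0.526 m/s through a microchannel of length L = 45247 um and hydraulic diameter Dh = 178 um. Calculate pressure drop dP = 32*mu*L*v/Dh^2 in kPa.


Step 1: Convert to SI: L = 45247e-6 m, Dh = 178e-6 m
Step 2: dP = 32 * 0.001 * 45247e-6 * 0.526 / (178e-6)^2
Step 3: dP = 24037.29 Pa
Step 4: Convert to kPa: dP = 24.04 kPa


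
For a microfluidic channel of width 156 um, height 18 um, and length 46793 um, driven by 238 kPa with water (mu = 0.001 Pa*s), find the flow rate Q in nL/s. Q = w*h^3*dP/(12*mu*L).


Step 1: Convert all dimensions to SI (meters).
w = 156e-6 m, h = 18e-6 m, L = 46793e-6 m, dP = 238e3 Pa
Step 2: Q = w * h^3 * dP / (12 * mu * L)
Q = 156e-6 * (18e-6)^3 * 238e3 / (12 * 0.001 * 46793e-6) = 3.8561768e-10 m^3/s
Step 3: Convert Q from m^3/s to nL/s (1 m^3 = 1e12 nL, so multiply by 1e12).
Q = 385.618 nL/s


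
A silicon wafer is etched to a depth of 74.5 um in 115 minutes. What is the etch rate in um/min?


Step 1: Etch rate = depth / time
Step 2: rate = 74.5 / 115
rate = 0.648 um/min


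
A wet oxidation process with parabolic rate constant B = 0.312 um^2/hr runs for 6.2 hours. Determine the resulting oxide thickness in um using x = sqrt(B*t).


Step 1: Compute B*t = 0.312 * 6.2 = 1.9344
Step 2: x = sqrt(1.9344)
x = 1.391 um


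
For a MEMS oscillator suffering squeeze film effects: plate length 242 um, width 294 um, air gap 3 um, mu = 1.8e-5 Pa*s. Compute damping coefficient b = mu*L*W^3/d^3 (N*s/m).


Step 1: Convert to SI.
L = 242e-6 m, W = 294e-6 m, d = 3e-6 m
Step 2: W^3 = (294e-6)^3 = 2.54e-11 m^3
Step 3: d^3 = (3e-6)^3 = 2.70e-17 m^3
Step 4: b = 1.8e-5 * 242e-6 * 2.54e-11 / 2.70e-17
b = 4.10e-03 N*s/m


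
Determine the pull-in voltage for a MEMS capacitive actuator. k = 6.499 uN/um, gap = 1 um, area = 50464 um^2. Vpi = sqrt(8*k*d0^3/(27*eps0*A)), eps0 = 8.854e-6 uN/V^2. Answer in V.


Step 1: Compute numerator: 8 * k * d0^3 = 8 * 6.499 * 1^3 = 51.992
Step 2: Compute denominator: 27 * eps0 * A = 27 * 8.854e-6 * 50464 = 12.063823
Step 3: Vpi = sqrt(51.992 / 12.063823)
Vpi = 2.08 V


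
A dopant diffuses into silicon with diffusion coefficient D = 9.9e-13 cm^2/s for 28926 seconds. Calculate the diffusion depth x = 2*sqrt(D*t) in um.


Step 1: Compute D*t = 9.9e-13 * 28926 = 2.863674e-08 cm^2
Step 2: sqrt(D*t) = 1.69224e-04 cm
Step 3: x = 2 * 1.69224e-04 cm = 3.38448e-04 cm
Step 4: Convert to um (1 cm = 1e4 um): x = 3.384 um


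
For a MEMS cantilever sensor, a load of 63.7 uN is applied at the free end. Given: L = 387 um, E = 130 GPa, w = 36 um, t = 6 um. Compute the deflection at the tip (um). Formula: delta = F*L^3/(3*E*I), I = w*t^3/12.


Step 1: Calculate the second moment of area.
I = w * t^3 / 12 = 36 * 6^3 / 12 = 648.0 um^4
Step 2: Convert E to consistent units (1 GPa = 1000 uN/um^2).
E = 130 GPa = 130000 uN/um^2
Step 3: Calculate tip deflection.
delta = F * L^3 / (3 * E * I)
delta = 63.7 * 387^3 / (3 * 130000 * 648.0)
delta = 14.6094 um


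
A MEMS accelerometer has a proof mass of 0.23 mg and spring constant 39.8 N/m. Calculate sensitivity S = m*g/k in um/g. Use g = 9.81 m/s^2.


Step 1: Convert mass: m = 0.23 mg = 2.30e-07 kg
Step 2: S = m * g / k = 2.30e-07 * 9.81 / 39.8
Step 3: S = 5.67e-08 m/g
Step 4: Convert to um/g: S = 0.057 um/g


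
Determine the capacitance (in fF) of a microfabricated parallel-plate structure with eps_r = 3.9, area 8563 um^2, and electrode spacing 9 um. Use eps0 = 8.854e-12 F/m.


Step 1: Convert area to m^2: A = 8563e-12 m^2
Step 2: Convert gap to m: d = 9e-6 m
Step 3: C = eps0 * eps_r * A / d
C = 8.854e-12 * 3.9 * 8563e-12 / 9e-6
Step 4: Convert to fF (multiply by 1e15).
C = 32.85 fF


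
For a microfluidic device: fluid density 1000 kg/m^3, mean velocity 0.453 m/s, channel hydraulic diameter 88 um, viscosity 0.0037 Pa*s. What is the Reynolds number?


Step 1: Convert Dh to meters: Dh = 88e-6 m
Step 2: Re = rho * v * Dh / mu
Re = 1000 * 0.453 * 88e-6 / 0.0037
Re = 10.774


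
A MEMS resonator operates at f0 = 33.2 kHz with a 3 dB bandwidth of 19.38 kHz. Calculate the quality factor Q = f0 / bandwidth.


Step 1: Q = f0 / bandwidth
Step 2: Q = 33.2 / 19.38
Q = 1.7


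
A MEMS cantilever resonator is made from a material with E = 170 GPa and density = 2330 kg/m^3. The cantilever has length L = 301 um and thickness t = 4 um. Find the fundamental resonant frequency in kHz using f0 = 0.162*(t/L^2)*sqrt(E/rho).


Step 1: Convert units to SI.
t_SI = 4e-6 m, L_SI = 301e-6 m
Step 2: Calculate sqrt(E/rho).
sqrt(170e9 / 2330) = 8541.74 m/s
Step 3: Compute f0.
f0 = 0.162 * 4e-6 / (301e-6)^2 * 8541.74 = 61092.6 Hz = 61.09 kHz


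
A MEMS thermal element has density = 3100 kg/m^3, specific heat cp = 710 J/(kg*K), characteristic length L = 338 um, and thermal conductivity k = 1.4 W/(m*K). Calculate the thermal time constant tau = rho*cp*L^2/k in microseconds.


Step 1: Convert L to m: L = 338e-6 m
Step 2: L^2 = (338e-6)^2 = 1.14244e-07 m^2
Step 3: tau = 3100 * 710 * 1.14244e-07 / 1.4 = 1.7960788857e-01 s
Step 4: Convert to microseconds (multiply by 1e6).
tau = 179607.889 us


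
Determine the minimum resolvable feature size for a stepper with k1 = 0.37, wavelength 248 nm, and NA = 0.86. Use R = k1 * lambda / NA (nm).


Step 1: Identify values: k1 = 0.37, lambda = 248 nm, NA = 0.86
Step 2: R = k1 * lambda / NA
R = 0.37 * 248 / 0.86
R = 106.7 nm


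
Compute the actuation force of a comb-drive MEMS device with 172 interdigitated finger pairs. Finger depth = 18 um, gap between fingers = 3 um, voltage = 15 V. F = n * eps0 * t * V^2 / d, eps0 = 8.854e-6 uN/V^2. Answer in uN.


Step 1: Parameters: n=172, eps0=8.854e-6 uN/V^2, t=18 um, V=15 V, d=3 um
Step 2: V^2 = 225
Step 3: F = 172 * 8.854e-6 * 18 * 225 / 3
F = 2.056 uN


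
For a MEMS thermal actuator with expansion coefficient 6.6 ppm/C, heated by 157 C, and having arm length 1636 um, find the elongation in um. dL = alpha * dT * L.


Step 1: Convert CTE: alpha = 6.6 ppm/C = 6.6e-6 /C
Step 2: dL = 6.6e-6 * 157 * 1636
dL = 1.6952 um


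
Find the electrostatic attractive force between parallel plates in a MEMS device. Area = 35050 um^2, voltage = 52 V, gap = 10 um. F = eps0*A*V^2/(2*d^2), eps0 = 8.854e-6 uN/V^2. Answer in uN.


Step 1: Identify parameters.
eps0 = 8.854e-6 uN/V^2, A = 35050 um^2, V = 52 V, d = 10 um
Step 2: Compute V^2 = 52^2 = 2704
Step 3: Compute d^2 = 10^2 = 100
Step 4: F = 0.5 * 8.854e-6 * 35050 * 2704 / 100
F = 4.196 uN


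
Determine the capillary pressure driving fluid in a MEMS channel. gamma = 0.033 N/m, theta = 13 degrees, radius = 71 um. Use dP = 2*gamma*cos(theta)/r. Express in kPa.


Step 1: cos(13 deg) = 0.9744
Step 2: Convert r to m: r = 71e-6 m
Step 3: dP = 2 * 0.033 * 0.9744 / 71e-6 = 905.8 Pa
Step 4: Convert Pa to kPa (divide by 1000).
dP = 0.91 kPa


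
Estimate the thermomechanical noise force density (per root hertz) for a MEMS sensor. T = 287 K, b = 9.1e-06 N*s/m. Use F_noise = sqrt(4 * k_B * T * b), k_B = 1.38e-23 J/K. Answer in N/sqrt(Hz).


Step 1: Compute 4 * k_B * T * b
= 4 * 1.38e-23 * 287 * 9.1e-06
= 1.4417e-25 N^2/Hz
Step 2: F_noise = sqrt(1.4417e-25)
F_noise = 3.80e-13 N/sqrt(Hz)


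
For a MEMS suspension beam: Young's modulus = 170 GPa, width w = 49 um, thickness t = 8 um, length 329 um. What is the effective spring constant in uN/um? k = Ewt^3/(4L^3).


Step 1: Convert E to consistent units (1 GPa = 1000 uN/um^2).
E = 170 GPa = 170000 uN/um^2
Step 2: Compute t^3 = 8^3 = 512
Step 3: Compute L^3 = 329^3 = 35611289
Step 4: k = 170000 * 49 * 512 / (4 * 35611289)
k = 29.9411 uN/um


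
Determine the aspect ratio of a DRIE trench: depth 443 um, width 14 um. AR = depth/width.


Step 1: AR = depth / width
Step 2: AR = 443 / 14
AR = 31.6


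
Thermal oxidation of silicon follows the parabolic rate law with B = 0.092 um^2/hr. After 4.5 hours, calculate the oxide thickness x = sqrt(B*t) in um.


Step 1: Compute B*t = 0.092 * 4.5 = 0.414
Step 2: x = sqrt(0.414)
x = 0.643 um


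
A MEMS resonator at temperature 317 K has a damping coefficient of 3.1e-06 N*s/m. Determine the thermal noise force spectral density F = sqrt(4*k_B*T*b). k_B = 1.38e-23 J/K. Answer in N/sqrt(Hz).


Step 1: Compute 4 * k_B * T * b
= 4 * 1.38e-23 * 317 * 3.1e-06
= 5.4245e-26 N^2/Hz
Step 2: F_noise = sqrt(5.4245e-26)
F_noise = 2.33e-13 N/sqrt(Hz)


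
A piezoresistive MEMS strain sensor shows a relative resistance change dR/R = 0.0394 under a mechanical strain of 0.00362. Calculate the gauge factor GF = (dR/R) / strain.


Step 1: Identify values.
dR/R = 0.0394, strain = 0.00362
Step 2: GF = (dR/R) / strain = 0.0394 / 0.00362
GF = 10.9


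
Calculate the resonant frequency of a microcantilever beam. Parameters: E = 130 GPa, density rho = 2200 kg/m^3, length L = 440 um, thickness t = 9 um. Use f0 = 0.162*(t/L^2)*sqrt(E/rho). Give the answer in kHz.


Step 1: Convert units to SI.
t_SI = 9e-6 m, L_SI = 440e-6 m
Step 2: Calculate sqrt(E/rho).
sqrt(130e9 / 2200) = 7687.06 m/s
Step 3: Compute f0.
f0 = 0.162 * 9e-6 / (440e-6)^2 * 7687.06 = 57891.2 Hz = 57.89 kHz


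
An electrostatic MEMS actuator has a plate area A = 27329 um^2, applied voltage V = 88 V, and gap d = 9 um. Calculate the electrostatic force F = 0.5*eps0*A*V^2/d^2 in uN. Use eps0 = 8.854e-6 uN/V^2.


Step 1: Identify parameters.
eps0 = 8.854e-6 uN/V^2, A = 27329 um^2, V = 88 V, d = 9 um
Step 2: Compute V^2 = 88^2 = 7744
Step 3: Compute d^2 = 9^2 = 81
Step 4: F = 0.5 * 8.854e-6 * 27329 * 7744 / 81
F = 11.567 uN


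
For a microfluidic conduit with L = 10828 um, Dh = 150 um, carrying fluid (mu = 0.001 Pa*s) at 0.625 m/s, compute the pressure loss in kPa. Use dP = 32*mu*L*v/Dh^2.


Step 1: Convert to SI: L = 10828e-6 m, Dh = 150e-6 m
Step 2: dP = 32 * 0.001 * 10828e-6 * 0.625 / (150e-6)^2
Step 3: dP = 9624.89 Pa
Step 4: Convert to kPa: dP = 9.62 kPa


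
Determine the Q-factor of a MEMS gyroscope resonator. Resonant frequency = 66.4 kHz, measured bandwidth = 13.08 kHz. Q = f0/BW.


Step 1: Q = f0 / bandwidth
Step 2: Q = 66.4 / 13.08
Q = 5.1


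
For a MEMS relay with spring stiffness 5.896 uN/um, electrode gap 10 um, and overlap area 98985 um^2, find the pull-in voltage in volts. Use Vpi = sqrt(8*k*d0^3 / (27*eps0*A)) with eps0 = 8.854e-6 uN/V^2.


Step 1: Compute numerator: 8 * k * d0^3 = 8 * 5.896 * 10^3 = 47168.0
Step 2: Compute denominator: 27 * eps0 * A = 27 * 8.854e-6 * 98985 = 23.663156
Step 3: Vpi = sqrt(47168.0 / 23.663156)
Vpi = 44.65 V


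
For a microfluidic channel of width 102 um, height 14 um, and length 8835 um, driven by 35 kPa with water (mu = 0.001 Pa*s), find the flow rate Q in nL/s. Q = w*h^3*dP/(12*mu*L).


Step 1: Convert all dimensions to SI (meters).
w = 102e-6 m, h = 14e-6 m, L = 8835e-6 m, dP = 35e3 Pa
Step 2: Q = w * h^3 * dP / (12 * mu * L)
Q = 102e-6 * (14e-6)^3 * 35e3 / (12 * 0.001 * 8835e-6) = 9.239842e-11 m^3/s
Step 3: Convert Q from m^3/s to nL/s (1 m^3 = 1e12 nL, so multiply by 1e12).
Q = 92.398 nL/s


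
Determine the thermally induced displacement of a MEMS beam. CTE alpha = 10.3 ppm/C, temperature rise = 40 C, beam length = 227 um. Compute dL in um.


Step 1: Convert CTE: alpha = 10.3 ppm/C = 10.3e-6 /C
Step 2: dL = 10.3e-6 * 40 * 227
dL = 0.0935 um


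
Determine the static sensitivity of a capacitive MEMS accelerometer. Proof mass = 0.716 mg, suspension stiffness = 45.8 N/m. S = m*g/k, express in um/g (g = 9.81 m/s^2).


Step 1: Convert mass: m = 0.716 mg = 7.16e-07 kg
Step 2: S = m * g / k = 7.16e-07 * 9.81 / 45.8
Step 3: S = 1.53e-07 m/g
Step 4: Convert to um/g: S = 0.153 um/g


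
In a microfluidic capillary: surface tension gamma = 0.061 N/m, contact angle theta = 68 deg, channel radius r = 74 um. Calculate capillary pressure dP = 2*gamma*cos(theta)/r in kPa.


Step 1: cos(68 deg) = 0.3746
Step 2: Convert r to m: r = 74e-6 m
Step 3: dP = 2 * 0.061 * 0.3746 / 74e-6 = 617.6 Pa
Step 4: Convert Pa to kPa (divide by 1000).
dP = 0.62 kPa


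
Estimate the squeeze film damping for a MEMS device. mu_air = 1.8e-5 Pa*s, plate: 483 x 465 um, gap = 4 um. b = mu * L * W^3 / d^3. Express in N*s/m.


Step 1: Convert to SI.
L = 483e-6 m, W = 465e-6 m, d = 4e-6 m
Step 2: W^3 = (465e-6)^3 = 1.01e-10 m^3
Step 3: d^3 = (4e-6)^3 = 6.40e-17 m^3
Step 4: b = 1.8e-5 * 483e-6 * 1.01e-10 / 6.40e-17
b = 1.37e-02 N*s/m


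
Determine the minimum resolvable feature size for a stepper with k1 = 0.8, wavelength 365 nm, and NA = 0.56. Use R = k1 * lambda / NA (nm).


Step 1: Identify values: k1 = 0.8, lambda = 365 nm, NA = 0.56
Step 2: R = k1 * lambda / NA
R = 0.8 * 365 / 0.56
R = 521.4 nm


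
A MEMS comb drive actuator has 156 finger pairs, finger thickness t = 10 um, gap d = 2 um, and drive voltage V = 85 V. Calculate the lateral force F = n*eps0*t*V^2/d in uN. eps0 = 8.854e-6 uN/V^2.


Step 1: Parameters: n=156, eps0=8.854e-6 uN/V^2, t=10 um, V=85 V, d=2 um
Step 2: V^2 = 7225
Step 3: F = 156 * 8.854e-6 * 10 * 7225 / 2
F = 49.897 uN


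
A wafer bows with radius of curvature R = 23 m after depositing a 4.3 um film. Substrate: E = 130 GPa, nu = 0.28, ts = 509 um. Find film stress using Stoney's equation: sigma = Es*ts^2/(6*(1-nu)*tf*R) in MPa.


Step 1: Compute numerator: Es * ts^2 = 130 * 509^2 = 33680530 (GPa*um^2)
Step 2: Compute denominator (R in um): 6*(1-nu)*tf*R = 6*0.72*4.3*23e6 = 427248000.0 (um^2)
Step 3: sigma (GPa) = 33680530 / 427248000.0 = 7.8831e-02 GPa
Step 4: Convert to MPa (x1000): sigma = 78.8 MPa


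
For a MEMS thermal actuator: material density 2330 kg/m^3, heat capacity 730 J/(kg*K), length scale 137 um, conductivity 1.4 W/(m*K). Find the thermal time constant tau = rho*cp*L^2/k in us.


Step 1: Convert L to m: L = 137e-6 m
Step 2: L^2 = (137e-6)^2 = 1.8769e-08 m^2
Step 3: tau = 2330 * 730 * 1.8769e-08 / 1.4 = 2.280299436e-02 s
Step 4: Convert to microseconds (multiply by 1e6).
tau = 22802.994 us


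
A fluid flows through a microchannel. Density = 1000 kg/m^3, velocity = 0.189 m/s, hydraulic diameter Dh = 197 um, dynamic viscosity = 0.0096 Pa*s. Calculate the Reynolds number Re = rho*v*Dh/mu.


Step 1: Convert Dh to meters: Dh = 197e-6 m
Step 2: Re = rho * v * Dh / mu
Re = 1000 * 0.189 * 197e-6 / 0.0096
Re = 3.878


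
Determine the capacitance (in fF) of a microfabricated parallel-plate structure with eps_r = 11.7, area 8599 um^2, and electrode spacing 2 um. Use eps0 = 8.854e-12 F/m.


Step 1: Convert area to m^2: A = 8599e-12 m^2
Step 2: Convert gap to m: d = 2e-6 m
Step 3: C = eps0 * eps_r * A / d
C = 8.854e-12 * 11.7 * 8599e-12 / 2e-6
Step 4: Convert to fF (multiply by 1e15).
C = 445.39 fF


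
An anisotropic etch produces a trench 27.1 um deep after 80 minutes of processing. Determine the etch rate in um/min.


Step 1: Etch rate = depth / time
Step 2: rate = 27.1 / 80
rate = 0.339 um/min


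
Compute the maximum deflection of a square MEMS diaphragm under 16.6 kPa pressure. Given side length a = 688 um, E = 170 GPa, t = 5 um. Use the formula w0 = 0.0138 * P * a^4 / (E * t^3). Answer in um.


Step 1: Convert pressure to compatible units (E is in GPa, so P in GPa).
P = 16.6 kPa = 16.6e-6 GPa
Step 2: Compute numerator: 0.0138 * P * a^4.
a^4 = 688^4 = 224054542336
numerator = 0.0138 * 16.6e-6 * 224054542336 = 5.132641e+04
Step 3: Compute denominator: E * t^3 = 170 * 5^3 = 21250
Step 4: w0 = numerator / denominator = 5.132641e+04 / 21250 = 2.4154 um


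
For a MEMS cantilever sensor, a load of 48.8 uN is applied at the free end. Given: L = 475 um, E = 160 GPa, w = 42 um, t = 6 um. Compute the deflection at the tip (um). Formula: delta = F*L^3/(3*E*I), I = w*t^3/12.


Step 1: Calculate the second moment of area.
I = w * t^3 / 12 = 42 * 6^3 / 12 = 756.0 um^4
Step 2: Convert E to consistent units (1 GPa = 1000 uN/um^2).
E = 160 GPa = 160000 uN/um^2
Step 3: Calculate tip deflection.
delta = F * L^3 / (3 * E * I)
delta = 48.8 * 475^3 / (3 * 160000 * 756.0)
delta = 14.4124 um


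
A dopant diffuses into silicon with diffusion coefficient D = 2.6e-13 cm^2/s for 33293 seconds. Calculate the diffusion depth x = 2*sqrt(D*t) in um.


Step 1: Compute D*t = 2.6e-13 * 33293 = 8.65618e-09 cm^2
Step 2: sqrt(D*t) = 9.30386e-05 cm
Step 3: x = 2 * 9.30386e-05 cm = 1.860772e-04 cm
Step 4: Convert to um (1 cm = 1e4 um): x = 1.861 um


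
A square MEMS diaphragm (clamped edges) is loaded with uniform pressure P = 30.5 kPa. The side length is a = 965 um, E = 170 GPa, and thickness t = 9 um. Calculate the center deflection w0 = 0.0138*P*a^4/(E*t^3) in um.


Step 1: Convert pressure to compatible units (E is in GPa, so P in GPa).
P = 30.5 kPa = 30.5e-6 GPa
Step 2: Compute numerator: 0.0138 * P * a^4.
a^4 = 965^4 = 867180000625
numerator = 0.0138 * 30.5e-6 * 867180000625 = 3.649961e+05
Step 3: Compute denominator: E * t^3 = 170 * 9^3 = 123930
Step 4: w0 = numerator / denominator = 3.649961e+05 / 123930 = 2.9452 um


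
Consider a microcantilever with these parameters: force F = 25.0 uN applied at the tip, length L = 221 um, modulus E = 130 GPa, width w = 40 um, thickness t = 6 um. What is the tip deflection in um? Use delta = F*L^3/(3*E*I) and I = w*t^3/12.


Step 1: Calculate the second moment of area.
I = w * t^3 / 12 = 40 * 6^3 / 12 = 720.0 um^4
Step 2: Convert E to consistent units (1 GPa = 1000 uN/um^2).
E = 130 GPa = 130000 uN/um^2
Step 3: Calculate tip deflection.
delta = F * L^3 / (3 * E * I)
delta = 25.0 * 221^3 / (3 * 130000 * 720.0)
delta = 0.961 um


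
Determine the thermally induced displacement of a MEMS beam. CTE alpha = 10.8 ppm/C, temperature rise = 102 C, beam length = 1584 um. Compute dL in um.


Step 1: Convert CTE: alpha = 10.8 ppm/C = 10.8e-6 /C
Step 2: dL = 10.8e-6 * 102 * 1584
dL = 1.7449 um


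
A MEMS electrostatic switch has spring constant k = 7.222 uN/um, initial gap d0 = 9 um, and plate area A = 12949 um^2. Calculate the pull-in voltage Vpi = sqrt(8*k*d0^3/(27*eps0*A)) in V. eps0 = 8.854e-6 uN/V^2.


Step 1: Compute numerator: 8 * k * d0^3 = 8 * 7.222 * 9^3 = 42118.704
Step 2: Compute denominator: 27 * eps0 * A = 27 * 8.854e-6 * 12949 = 3.095562
Step 3: Vpi = sqrt(42118.704 / 3.095562)
Vpi = 116.65 V


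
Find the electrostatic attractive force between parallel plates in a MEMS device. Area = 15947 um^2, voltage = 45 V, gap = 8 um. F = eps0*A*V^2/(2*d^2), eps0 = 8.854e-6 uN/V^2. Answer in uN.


Step 1: Identify parameters.
eps0 = 8.854e-6 uN/V^2, A = 15947 um^2, V = 45 V, d = 8 um
Step 2: Compute V^2 = 45^2 = 2025
Step 3: Compute d^2 = 8^2 = 64
Step 4: F = 0.5 * 8.854e-6 * 15947 * 2025 / 64
F = 2.234 uN


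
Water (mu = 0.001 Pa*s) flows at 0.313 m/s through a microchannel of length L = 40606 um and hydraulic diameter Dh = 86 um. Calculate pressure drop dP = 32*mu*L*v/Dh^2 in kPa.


Step 1: Convert to SI: L = 40606e-6 m, Dh = 86e-6 m
Step 2: dP = 32 * 0.001 * 40606e-6 * 0.313 / (86e-6)^2
Step 3: dP = 54990.49 Pa
Step 4: Convert to kPa: dP = 54.99 kPa


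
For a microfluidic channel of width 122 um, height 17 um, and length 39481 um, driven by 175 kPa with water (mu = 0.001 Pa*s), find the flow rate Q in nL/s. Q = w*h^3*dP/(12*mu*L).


Step 1: Convert all dimensions to SI (meters).
w = 122e-6 m, h = 17e-6 m, L = 39481e-6 m, dP = 175e3 Pa
Step 2: Q = w * h^3 * dP / (12 * mu * L)
Q = 122e-6 * (17e-6)^3 * 175e3 / (12 * 0.001 * 39481e-6) = 2.213988e-10 m^3/s
Step 3: Convert Q from m^3/s to nL/s (1 m^3 = 1e12 nL, so multiply by 1e12).
Q = 221.399 nL/s


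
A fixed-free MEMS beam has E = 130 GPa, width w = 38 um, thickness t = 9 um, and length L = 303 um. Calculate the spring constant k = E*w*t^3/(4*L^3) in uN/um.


Step 1: Convert E to consistent units (1 GPa = 1000 uN/um^2).
E = 130 GPa = 130000 uN/um^2
Step 2: Compute t^3 = 9^3 = 729
Step 3: Compute L^3 = 303^3 = 27818127
Step 4: k = 130000 * 38 * 729 / (4 * 27818127)
k = 32.3643 uN/um


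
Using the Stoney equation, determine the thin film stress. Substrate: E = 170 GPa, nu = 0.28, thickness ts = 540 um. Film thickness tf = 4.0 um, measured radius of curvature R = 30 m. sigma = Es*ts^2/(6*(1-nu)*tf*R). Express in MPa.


Step 1: Compute numerator: Es * ts^2 = 170 * 540^2 = 49572000 (GPa*um^2)
Step 2: Compute denominator (R in um): 6*(1-nu)*tf*R = 6*0.72*4.0*30e6 = 518400000.0 (um^2)
Step 3: sigma (GPa) = 49572000 / 518400000.0 = 9.5625e-02 GPa
Step 4: Convert to MPa (x1000): sigma = 95.6 MPa


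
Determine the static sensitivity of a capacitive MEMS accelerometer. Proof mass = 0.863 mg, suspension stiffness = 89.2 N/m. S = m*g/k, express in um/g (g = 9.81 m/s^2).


Step 1: Convert mass: m = 0.863 mg = 8.63e-07 kg
Step 2: S = m * g / k = 8.63e-07 * 9.81 / 89.2
Step 3: S = 9.49e-08 m/g
Step 4: Convert to um/g: S = 0.095 um/g


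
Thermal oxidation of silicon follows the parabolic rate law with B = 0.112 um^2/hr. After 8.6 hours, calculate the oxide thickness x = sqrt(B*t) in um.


Step 1: Compute B*t = 0.112 * 8.6 = 0.9632
Step 2: x = sqrt(0.9632)
x = 0.981 um


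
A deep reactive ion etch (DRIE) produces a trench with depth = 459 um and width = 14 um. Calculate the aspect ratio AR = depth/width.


Step 1: AR = depth / width
Step 2: AR = 459 / 14
AR = 32.8


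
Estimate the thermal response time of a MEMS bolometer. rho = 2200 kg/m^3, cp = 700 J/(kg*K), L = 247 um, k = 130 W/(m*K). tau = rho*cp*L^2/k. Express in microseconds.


Step 1: Convert L to m: L = 247e-6 m
Step 2: L^2 = (247e-6)^2 = 6.1009e-08 m^2
Step 3: tau = 2200 * 700 * 6.1009e-08 / 130 = 7.22722e-04 s
Step 4: Convert to microseconds (multiply by 1e6).
tau = 722.722 us


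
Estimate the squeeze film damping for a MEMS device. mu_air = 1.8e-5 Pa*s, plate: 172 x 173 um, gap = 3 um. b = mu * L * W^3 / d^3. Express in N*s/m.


Step 1: Convert to SI.
L = 172e-6 m, W = 173e-6 m, d = 3e-6 m
Step 2: W^3 = (173e-6)^3 = 5.18e-12 m^3
Step 3: d^3 = (3e-6)^3 = 2.70e-17 m^3
Step 4: b = 1.8e-5 * 172e-6 * 5.18e-12 / 2.70e-17
b = 5.94e-04 N*s/m


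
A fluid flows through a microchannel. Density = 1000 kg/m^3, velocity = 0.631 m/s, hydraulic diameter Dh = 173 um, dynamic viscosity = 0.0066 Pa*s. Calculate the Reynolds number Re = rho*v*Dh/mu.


Step 1: Convert Dh to meters: Dh = 173e-6 m
Step 2: Re = rho * v * Dh / mu
Re = 1000 * 0.631 * 173e-6 / 0.0066
Re = 16.54


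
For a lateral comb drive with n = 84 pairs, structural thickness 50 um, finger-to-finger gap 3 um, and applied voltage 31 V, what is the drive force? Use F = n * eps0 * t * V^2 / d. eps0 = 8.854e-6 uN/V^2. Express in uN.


Step 1: Parameters: n=84, eps0=8.854e-6 uN/V^2, t=50 um, V=31 V, d=3 um
Step 2: V^2 = 961
Step 3: F = 84 * 8.854e-6 * 50 * 961 / 3
F = 11.912 uN


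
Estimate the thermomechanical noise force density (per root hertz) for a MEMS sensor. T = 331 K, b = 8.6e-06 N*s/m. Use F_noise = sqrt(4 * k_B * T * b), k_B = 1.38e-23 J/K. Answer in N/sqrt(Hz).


Step 1: Compute 4 * k_B * T * b
= 4 * 1.38e-23 * 331 * 8.6e-06
= 1.5713e-25 N^2/Hz
Step 2: F_noise = sqrt(1.5713e-25)
F_noise = 3.96e-13 N/sqrt(Hz)


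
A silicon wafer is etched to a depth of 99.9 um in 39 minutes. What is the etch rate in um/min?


Step 1: Etch rate = depth / time
Step 2: rate = 99.9 / 39
rate = 2.562 um/min


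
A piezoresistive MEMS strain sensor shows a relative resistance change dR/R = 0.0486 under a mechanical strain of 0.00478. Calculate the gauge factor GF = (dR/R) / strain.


Step 1: Identify values.
dR/R = 0.0486, strain = 0.00478
Step 2: GF = (dR/R) / strain = 0.0486 / 0.00478
GF = 10.2


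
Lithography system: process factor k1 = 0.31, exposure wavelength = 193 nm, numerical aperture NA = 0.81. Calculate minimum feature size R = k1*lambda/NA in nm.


Step 1: Identify values: k1 = 0.31, lambda = 193 nm, NA = 0.81
Step 2: R = k1 * lambda / NA
R = 0.31 * 193 / 0.81
R = 73.9 nm


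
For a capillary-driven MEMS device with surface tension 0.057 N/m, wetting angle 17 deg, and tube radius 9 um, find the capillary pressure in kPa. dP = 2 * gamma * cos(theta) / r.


Step 1: cos(17 deg) = 0.9563
Step 2: Convert r to m: r = 9e-6 m
Step 3: dP = 2 * 0.057 * 0.9563 / 9e-6 = 12113.1 Pa
Step 4: Convert Pa to kPa (divide by 1000).
dP = 12.11 kPa


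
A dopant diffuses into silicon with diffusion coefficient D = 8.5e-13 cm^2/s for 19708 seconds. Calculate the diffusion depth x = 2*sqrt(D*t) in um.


Step 1: Compute D*t = 8.5e-13 * 19708 = 1.67518e-08 cm^2
Step 2: sqrt(D*t) = 1.29429e-04 cm
Step 3: x = 2 * 1.29429e-04 cm = 2.58858e-04 cm
Step 4: Convert to um (1 cm = 1e4 um): x = 2.589 um


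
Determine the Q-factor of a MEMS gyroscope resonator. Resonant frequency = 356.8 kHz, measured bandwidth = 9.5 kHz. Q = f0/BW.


Step 1: Q = f0 / bandwidth
Step 2: Q = 356.8 / 9.5
Q = 37.6


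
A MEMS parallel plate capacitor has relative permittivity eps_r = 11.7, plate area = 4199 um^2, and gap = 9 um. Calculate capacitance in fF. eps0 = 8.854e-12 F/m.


Step 1: Convert area to m^2: A = 4199e-12 m^2
Step 2: Convert gap to m: d = 9e-6 m
Step 3: C = eps0 * eps_r * A / d
C = 8.854e-12 * 11.7 * 4199e-12 / 9e-6
Step 4: Convert to fF (multiply by 1e15).
C = 48.33 fF


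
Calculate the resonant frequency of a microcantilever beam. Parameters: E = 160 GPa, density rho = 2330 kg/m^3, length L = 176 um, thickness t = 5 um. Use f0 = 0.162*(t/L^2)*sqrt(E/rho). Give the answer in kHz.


Step 1: Convert units to SI.
t_SI = 5e-6 m, L_SI = 176e-6 m
Step 2: Calculate sqrt(E/rho).
sqrt(160e9 / 2330) = 8286.71 m/s
Step 3: Compute f0.
f0 = 0.162 * 5e-6 / (176e-6)^2 * 8286.71 = 216691.5 Hz = 216.69 kHz


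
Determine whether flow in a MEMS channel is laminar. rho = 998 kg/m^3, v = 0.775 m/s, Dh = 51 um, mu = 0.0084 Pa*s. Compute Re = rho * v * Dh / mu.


Step 1: Convert Dh to meters: Dh = 51e-6 m
Step 2: Re = rho * v * Dh / mu
Re = 998 * 0.775 * 51e-6 / 0.0084
Re = 4.696
Since Re = 4.696 is below ~2300, the flow is laminar.


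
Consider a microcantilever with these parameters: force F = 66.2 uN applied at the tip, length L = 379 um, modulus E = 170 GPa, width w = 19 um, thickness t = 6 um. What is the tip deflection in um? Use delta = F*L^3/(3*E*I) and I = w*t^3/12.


Step 1: Calculate the second moment of area.
I = w * t^3 / 12 = 19 * 6^3 / 12 = 342.0 um^4
Step 2: Convert E to consistent units (1 GPa = 1000 uN/um^2).
E = 170 GPa = 170000 uN/um^2
Step 3: Calculate tip deflection.
delta = F * L^3 / (3 * E * I)
delta = 66.2 * 379^3 / (3 * 170000 * 342.0)
delta = 20.6623 um


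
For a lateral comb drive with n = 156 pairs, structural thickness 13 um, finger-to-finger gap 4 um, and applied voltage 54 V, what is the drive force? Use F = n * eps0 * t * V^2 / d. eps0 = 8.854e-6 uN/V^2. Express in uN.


Step 1: Parameters: n=156, eps0=8.854e-6 uN/V^2, t=13 um, V=54 V, d=4 um
Step 2: V^2 = 2916
Step 3: F = 156 * 8.854e-6 * 13 * 2916 / 4
F = 13.09 uN


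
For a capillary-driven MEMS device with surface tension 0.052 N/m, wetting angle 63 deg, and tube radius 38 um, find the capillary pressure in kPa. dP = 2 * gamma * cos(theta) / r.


Step 1: cos(63 deg) = 0.454
Step 2: Convert r to m: r = 38e-6 m
Step 3: dP = 2 * 0.052 * 0.454 / 38e-6 = 1242.5 Pa
Step 4: Convert Pa to kPa (divide by 1000).
dP = 1.24 kPa


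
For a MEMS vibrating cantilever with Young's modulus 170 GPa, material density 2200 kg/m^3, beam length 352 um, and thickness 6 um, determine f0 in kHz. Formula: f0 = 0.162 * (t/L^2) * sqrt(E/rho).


Step 1: Convert units to SI.
t_SI = 6e-6 m, L_SI = 352e-6 m
Step 2: Calculate sqrt(E/rho).
sqrt(170e9 / 2200) = 8790.49 m/s
Step 3: Compute f0.
f0 = 0.162 * 6e-6 / (352e-6)^2 * 8790.49 = 68959.5 Hz = 68.96 kHz


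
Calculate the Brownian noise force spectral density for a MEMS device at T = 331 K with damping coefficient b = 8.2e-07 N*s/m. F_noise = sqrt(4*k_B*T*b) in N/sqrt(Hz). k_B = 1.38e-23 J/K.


Step 1: Compute 4 * k_B * T * b
= 4 * 1.38e-23 * 331 * 8.2e-07
= 1.4982e-26 N^2/Hz
Step 2: F_noise = sqrt(1.4982e-26)
F_noise = 1.22e-13 N/sqrt(Hz)


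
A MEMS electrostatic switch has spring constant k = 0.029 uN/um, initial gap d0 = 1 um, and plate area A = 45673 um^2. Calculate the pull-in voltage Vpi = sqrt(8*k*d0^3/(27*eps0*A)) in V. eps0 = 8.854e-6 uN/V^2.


Step 1: Compute numerator: 8 * k * d0^3 = 8 * 0.029 * 1^3 = 0.232
Step 2: Compute denominator: 27 * eps0 * A = 27 * 8.854e-6 * 45673 = 10.918496
Step 3: Vpi = sqrt(0.232 / 10.918496)
Vpi = 0.15 V
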